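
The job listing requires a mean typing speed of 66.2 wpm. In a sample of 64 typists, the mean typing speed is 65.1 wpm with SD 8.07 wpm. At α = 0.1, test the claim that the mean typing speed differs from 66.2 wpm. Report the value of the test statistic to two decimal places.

-1.09

H0: μ = 66.2; H1: μ ≠ 66.2 (one-sample t-test, two-sided).
t = (x̄ − μ₀)/(s/√n) = (65.1 − 66.2)/(8.07/√64) = -1.09
df = n − 1 = 63
Two-sided p-value ≈ 0.2797
Since p ≈ 0.2797 > α = 0.1, fail to reject H0; the data do not provide sufficient evidence against H0.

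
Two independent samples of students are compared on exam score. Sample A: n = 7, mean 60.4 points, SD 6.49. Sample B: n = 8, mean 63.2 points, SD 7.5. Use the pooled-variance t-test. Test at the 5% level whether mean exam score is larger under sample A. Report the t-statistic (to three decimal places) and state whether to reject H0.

t = -0.767; fail to reject H0

Let group 1 = sample A, group 2 = sample B. H0: μ_1 = μ_2; H1: μ_1 > μ_2 (two-sample pooled-variance t-test, right-tailed).
s_p² = [(7−1)·6.49² + (8−1)·7.5²]/(7+8−2) = 49.7285
t = (60.4 − 63.2)/√[49.7285·(1/7 + 1/8)] = -0.767
df = n₁ + n₂ − 2 = 13
p-value = P(T ≥ -0.767) ≈ 0.772
Since p ≈ 0.772 > α = 0.05, fail to reject H0; the evidence is not statistically significant.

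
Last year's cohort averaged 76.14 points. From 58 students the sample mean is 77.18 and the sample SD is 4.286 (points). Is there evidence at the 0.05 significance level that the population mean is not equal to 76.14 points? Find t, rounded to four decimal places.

1.8480

H0: μ = 76.14; H1: μ ≠ 76.14 (one-sample t-test, two-sided).
t = (x̄ − μ₀)/(s/√n) = (77.18 − 76.14)/(4.286/√58) = 1.8480
df = n − 1 = 57
Two-sided p-value ≈ 0.070
Since p ≈ 0.070 > α = 0.05, fail to reject H0; the evidence is not statistically significant.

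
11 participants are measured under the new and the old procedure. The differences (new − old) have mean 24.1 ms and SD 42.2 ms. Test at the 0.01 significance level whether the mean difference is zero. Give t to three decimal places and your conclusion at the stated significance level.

t = 1.894; fail to reject H0

H0: μ_d = 0; H1: μ_d ≠ 0 (paired t-test on the differences, two-sided).
t = d̄/(s_d/√n) = 24.1/(42.2/√11) = 1.894
df = n − 1 = 10
Two-sided p-value ≈ 0.087
Since p ≈ 0.087 > α = 0.01, fail to reject H0; the data do not provide sufficient evidence against H0.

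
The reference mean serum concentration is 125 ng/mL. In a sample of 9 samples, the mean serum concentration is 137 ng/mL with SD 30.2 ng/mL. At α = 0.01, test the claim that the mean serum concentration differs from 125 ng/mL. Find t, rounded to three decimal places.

H0: μ = 125; H1: μ ≠ 125 (one-sample t-test, two-sided).
t = (x̄ − μ₀)/(s/√n) = (137 − 125)/(30.2/√9) = 1.192
df = n − 1 = 8
Two-sided p-value ≈ 0.267
Since p ≈ 0.267 > α = 0.01, fail to reject H0; the evidence is not statistically significant.

1.192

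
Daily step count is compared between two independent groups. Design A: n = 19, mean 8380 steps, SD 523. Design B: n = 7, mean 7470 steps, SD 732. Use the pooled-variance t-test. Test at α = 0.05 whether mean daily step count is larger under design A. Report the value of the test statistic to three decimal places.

3.534

Let group 1 = design A, group 2 = design B. H0: μ_1 = μ_2; H1: μ_1 > μ_2 (two-sample pooled-variance t-test, right-tailed).
s_p² = [(19−1)·523² + (7−1)·732²]/(19+7−2) = 339103
t = (8380 − 7470)/√[339103·(1/19 + 1/7)] = 3.534
df = n₁ + n₂ − 2 = 24
p-value = P(T ≥ 3.534) ≈ 0.0008
Since p ≈ 0.0008 < α = 0.05, reject H0; the data support H1.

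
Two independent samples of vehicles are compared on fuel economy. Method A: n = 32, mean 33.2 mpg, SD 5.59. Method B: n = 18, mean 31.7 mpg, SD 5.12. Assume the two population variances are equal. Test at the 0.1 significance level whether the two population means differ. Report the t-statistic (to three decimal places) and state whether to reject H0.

t = 0.938; fail to reject H0

Let group 1 = method A, group 2 = method B. H0: μ_1 = μ_2; H1: μ_1 ≠ μ_2 (two-sample pooled-variance t-test, two-sided).
s_p² = [(32−1)·5.59² + (18−1)·5.12²]/(32+18−2) = 29.4653
t = (33.2 − 31.7)/√[29.4653·(1/32 + 1/18)] = 0.938
df = n₁ + n₂ − 2 = 48
Two-sided p-value ≈ 0.353
Since p ≈ 0.353 > α = 0.1, fail to reject H0; the data do not provide sufficient evidence against H0.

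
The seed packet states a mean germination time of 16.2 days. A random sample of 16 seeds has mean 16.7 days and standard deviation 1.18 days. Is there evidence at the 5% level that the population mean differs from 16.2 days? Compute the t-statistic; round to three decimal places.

H0: μ = 16.2; H1: μ ≠ 16.2 (one-sample t-test, two-sided).
t = (x̄ − μ₀)/(s/√n) = (16.7 − 16.2)/(1.18/√16) = 1.695
df = n − 1 = 15
Two-sided p-value ≈ 0.111
Since p ≈ 0.111 > α = 0.05, fail to reject H0; the evidence is not statistically significant.

1.695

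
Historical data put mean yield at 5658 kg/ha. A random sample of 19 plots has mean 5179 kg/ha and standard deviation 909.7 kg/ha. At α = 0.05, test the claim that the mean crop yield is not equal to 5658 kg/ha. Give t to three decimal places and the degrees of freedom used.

H0: μ = 5658; H1: μ ≠ 5658 (one-sample t-test, two-sided).
t = (x̄ − μ₀)/(s/√n) = (5179 − 5658)/(909.7/√19) = -2.295
df = n − 1 = 18
Two-sided p-value ≈ 0.034
Since p ≈ 0.034 < α = 0.05, reject H0; the evidence is statistically significant.

t = -2.295, df = 18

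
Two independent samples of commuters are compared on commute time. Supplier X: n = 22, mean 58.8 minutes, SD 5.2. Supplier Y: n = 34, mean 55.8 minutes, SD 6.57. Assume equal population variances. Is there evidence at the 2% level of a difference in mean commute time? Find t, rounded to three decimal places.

Let group 1 = supplier X, group 2 = supplier Y. H0: μ_1 = μ_2; H1: μ_1 ≠ μ_2 (two-sample pooled-variance t-test, two-sided).
s_p² = [(22−1)·5.2² + (34−1)·6.57²]/(22+34−2) = 36.8941
t = (58.8 − 55.8)/√[36.8941·(1/22 + 1/34)] = 1.805
df = n₁ + n₂ − 2 = 54
Two-sided p-value ≈ 0.077
Since p ≈ 0.077 > α = 0.02, fail to reject H0; the data do not provide sufficient evidence against H0.

1.805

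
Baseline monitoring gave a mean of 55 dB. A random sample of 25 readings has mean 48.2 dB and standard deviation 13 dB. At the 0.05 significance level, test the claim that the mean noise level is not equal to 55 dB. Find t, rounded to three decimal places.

-2.615

H0: μ = 55; H1: μ ≠ 55 (one-sample t-test, two-sided).
t = (x̄ − μ₀)/(s/√n) = (48.2 − 55)/(13/√25) = -2.615
df = n − 1 = 24
Two-sided p-value ≈ 0.015
Since p ≈ 0.015 < α = 0.05, reject H0; the evidence is statistically significant.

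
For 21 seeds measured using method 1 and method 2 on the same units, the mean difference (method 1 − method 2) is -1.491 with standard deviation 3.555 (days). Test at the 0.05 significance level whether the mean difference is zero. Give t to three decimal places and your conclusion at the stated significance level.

H0: μ_d = 0; H1: μ_d ≠ 0 (paired t-test on the differences, two-sided).
t = d̄/(s_d/√n) = -1.491/(3.555/√21) = -1.922
df = n − 1 = 20
Two-sided p-value ≈ 0.069
Since p ≈ 0.069 > α = 0.05, fail to reject H0; the evidence is not statistically significant.

t = -1.922; fail to reject H0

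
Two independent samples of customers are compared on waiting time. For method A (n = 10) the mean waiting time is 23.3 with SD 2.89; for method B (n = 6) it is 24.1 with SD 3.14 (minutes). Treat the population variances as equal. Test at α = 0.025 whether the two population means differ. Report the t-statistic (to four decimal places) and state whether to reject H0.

t = -0.5196; fail to reject H0

Let group 1 = method A, group 2 = method B. H0: μ_1 = μ_2; H1: μ_1 ≠ μ_2 (two-sample pooled-variance t-test, two-sided).
s_p² = [(10−1)·2.89² + (6−1)·3.14²]/(10+6−2) = 8.89049
t = (23.3 − 24.1)/√[8.89049·(1/10 + 1/6)] = -0.5196
df = n₁ + n₂ − 2 = 14
Two-sided p-value ≈ 0.611
Since p ≈ 0.611 > α = 0.025, fail to reject H0; the data do not provide sufficient evidence against H0.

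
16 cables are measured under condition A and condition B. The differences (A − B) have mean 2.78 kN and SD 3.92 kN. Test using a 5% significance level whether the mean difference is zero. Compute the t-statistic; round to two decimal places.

2.84

H0: μ_d = 0; H1: μ_d ≠ 0 (paired t-test on the differences, two-sided).
t = d̄/(s_d/√n) = 2.78/(3.92/√16) = 2.84
df = n − 1 = 15
Two-sided p-value ≈ 0.012
Since p ≈ 0.012 < α = 0.05, reject H0; the evidence is statistically significant.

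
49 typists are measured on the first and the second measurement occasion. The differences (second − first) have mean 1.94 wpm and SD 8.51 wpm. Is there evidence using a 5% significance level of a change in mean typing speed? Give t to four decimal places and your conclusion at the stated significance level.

t = 1.5958; fail to reject H0

H0: μ_d = 0; H1: μ_d ≠ 0 (paired t-test on the differences, two-sided).
t = d̄/(s_d/√n) = 1.94/(8.51/√49) = 1.5958
df = n − 1 = 48
Two-sided p-value ≈ 0.117
Since p ≈ 0.117 > α = 0.05, fail to reject H0; the evidence is not statistically significant.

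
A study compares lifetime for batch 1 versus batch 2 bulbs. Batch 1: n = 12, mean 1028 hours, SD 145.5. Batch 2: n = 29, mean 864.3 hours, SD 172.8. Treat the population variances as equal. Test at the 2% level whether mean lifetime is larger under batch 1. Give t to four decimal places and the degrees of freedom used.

t = 2.8807, df = 39

Let group 1 = batch 1, group 2 = batch 2. H0: μ_1 = μ_2; H1: μ_1 > μ_2 (two-sample pooled-variance t-test, right-tailed).
s_p² = [(12−1)·145.5² + (29−1)·172.8²]/(12+29−2) = 27408.9
t = (1028 − 864.3)/√[27408.9·(1/12 + 1/29)] = 2.8807
df = n₁ + n₂ − 2 = 39
p-value = P(T ≥ 2.8807) ≈ 0.003
Since p ≈ 0.003 < α = 0.02, reject H0; the data support H1.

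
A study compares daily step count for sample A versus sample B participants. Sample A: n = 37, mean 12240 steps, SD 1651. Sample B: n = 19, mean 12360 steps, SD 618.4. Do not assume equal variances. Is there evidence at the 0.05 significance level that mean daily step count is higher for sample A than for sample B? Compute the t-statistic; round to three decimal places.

Let group 1 = sample A, group 2 = sample B. H0: μ_1 = μ_2; H1: μ_1 > μ_2 (Welch's two-sample t-test, right-tailed).
t = (x̄_1 − x̄_2)/√(s_1²/n_1 + s_2²/n_2) = (12240 − 12360)/√(1651²/37 + 618.4²/19) = -0.392
Welch–Satterthwaite df ≈ 50.78
p-value = P(T ≥ -0.392) ≈ 0.652
Since p ≈ 0.652 > α = 0.05, fail to reject H0; the data do not provide sufficient evidence against H0.

-0.392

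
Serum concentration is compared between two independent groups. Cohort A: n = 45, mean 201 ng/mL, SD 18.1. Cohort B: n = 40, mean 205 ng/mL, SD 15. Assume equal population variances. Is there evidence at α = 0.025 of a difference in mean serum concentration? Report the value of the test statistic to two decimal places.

Let group 1 = cohort A, group 2 = cohort B. H0: μ_1 = μ_2; H1: μ_1 ≠ μ_2 (two-sample pooled-variance t-test, two-sided).
s_p² = [(45−1)·18.1² + (40−1)·15²]/(45+40−2) = 279.396
t = (201 − 205)/√[279.396·(1/45 + 1/40)] = -1.10
df = n₁ + n₂ − 2 = 83
Two-sided p-value ≈ 0.2740
Since p ≈ 0.2740 > α = 0.025, fail to reject H0; the data do not provide sufficient evidence against H0.

-1.10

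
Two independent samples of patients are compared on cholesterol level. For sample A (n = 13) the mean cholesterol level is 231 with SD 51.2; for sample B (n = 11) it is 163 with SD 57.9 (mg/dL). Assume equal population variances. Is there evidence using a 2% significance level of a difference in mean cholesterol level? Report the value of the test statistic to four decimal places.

3.0541

Let group 1 = sample A, group 2 = sample B. H0: μ_1 = μ_2; H1: μ_1 ≠ μ_2 (two-sample pooled-variance t-test, two-sided).
s_p² = [(13−1)·51.2² + (11−1)·57.9²]/(13+11−2) = 2953.7
t = (231 − 163)/√[2953.7·(1/13 + 1/11)] = 3.0541
df = n₁ + n₂ − 2 = 22
Two-sided p-value ≈ 0.0058
Since p ≈ 0.0058 < α = 0.02, reject H0; the data support H1.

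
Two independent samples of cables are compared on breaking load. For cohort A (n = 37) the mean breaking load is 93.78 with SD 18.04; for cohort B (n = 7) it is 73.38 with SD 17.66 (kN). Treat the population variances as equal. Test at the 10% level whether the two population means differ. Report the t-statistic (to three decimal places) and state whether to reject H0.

Let group 1 = cohort A, group 2 = cohort B. H0: μ_1 = μ_2; H1: μ_1 ≠ μ_2 (two-sample pooled-variance t-test, two-sided).
s_p² = [(37−1)·18.04² + (7−1)·17.66²]/(37+7−2) = 323.504
t = (93.78 − 73.38)/√[323.504·(1/37 + 1/7)] = 2.752
df = n₁ + n₂ − 2 = 42
Two-sided p-value ≈ 0.009
Since p ≈ 0.009 < α = 0.1, reject H0; the data support H1.

t = 2.752; reject H0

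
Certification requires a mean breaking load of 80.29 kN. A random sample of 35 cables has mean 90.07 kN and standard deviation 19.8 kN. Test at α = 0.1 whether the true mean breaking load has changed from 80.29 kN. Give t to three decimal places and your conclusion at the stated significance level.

t = 2.922; reject H0

H0: μ = 80.29; H1: μ ≠ 80.29 (one-sample t-test, two-sided).
t = (x̄ − μ₀)/(s/√n) = (90.07 − 80.29)/(19.8/√35) = 2.922
df = n − 1 = 34
Two-sided p-value ≈ 0.006
Since p ≈ 0.006 < α = 0.1, reject H0; the data support H1.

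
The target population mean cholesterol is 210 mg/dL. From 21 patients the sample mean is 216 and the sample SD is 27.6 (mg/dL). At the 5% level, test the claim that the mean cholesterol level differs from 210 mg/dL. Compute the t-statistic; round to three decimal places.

H0: μ = 210; H1: μ ≠ 210 (one-sample t-test, two-sided).
t = (x̄ − μ₀)/(s/√n) = (216 − 210)/(27.6/√21) = 0.996
df = n − 1 = 20
Two-sided p-value ≈ 0.3310
Since p ≈ 0.3310 > α = 0.05, fail to reject H0; the data do not provide sufficient evidence against H0.

0.996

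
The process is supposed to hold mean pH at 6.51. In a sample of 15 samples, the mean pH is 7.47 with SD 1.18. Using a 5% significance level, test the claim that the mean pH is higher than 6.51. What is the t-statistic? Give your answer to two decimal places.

H0: μ = 6.51; H1: μ > 6.51 (one-sample t-test, right-tailed).
t = (x̄ − μ₀)/(s/√n) = (7.47 − 6.51)/(1.18/√15) = 3.15
df = n − 1 = 14
p-value = P(T ≥ 3.15) ≈ 0.004
Since p ≈ 0.004 < α = 0.05, reject H0; the data support H1.

3.15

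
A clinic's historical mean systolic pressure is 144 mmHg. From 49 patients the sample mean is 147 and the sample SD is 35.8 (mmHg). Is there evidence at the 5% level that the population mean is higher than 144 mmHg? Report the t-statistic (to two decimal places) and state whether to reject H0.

H0: μ = 144; H1: μ > 144 (one-sample t-test, right-tailed).
t = (x̄ − μ₀)/(s/√n) = (147 − 144)/(35.8/√49) = 0.59
df = n − 1 = 48
p-value = P(T ≥ 0.59) ≈ 0.2801
Since p ≈ 0.2801 > α = 0.05, fail to reject H0; the evidence is not statistically significant.

t = 0.59; fail to reject H0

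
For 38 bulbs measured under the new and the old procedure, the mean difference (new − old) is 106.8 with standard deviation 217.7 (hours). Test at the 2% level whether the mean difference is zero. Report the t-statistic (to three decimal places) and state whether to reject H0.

H0: μ_d = 0; H1: μ_d ≠ 0 (paired t-test on the differences, two-sided).
t = d̄/(s_d/√n) = 106.8/(217.7/√38) = 3.024
df = n − 1 = 37
Two-sided p-value ≈ 0.005
Since p ≈ 0.005 < α = 0.02, reject H0; the data support H1.

t = 3.024; reject H0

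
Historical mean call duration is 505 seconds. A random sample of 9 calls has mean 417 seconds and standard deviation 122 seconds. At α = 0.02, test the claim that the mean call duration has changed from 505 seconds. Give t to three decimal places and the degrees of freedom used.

t = -2.164, df = 8

H0: μ = 505; H1: μ ≠ 505 (one-sample t-test, two-sided).
t = (x̄ − μ₀)/(s/√n) = (417 − 505)/(122/√9) = -2.164
df = n − 1 = 8
Two-sided p-value ≈ 0.062
Since p ≈ 0.062 > α = 0.02, fail to reject H0; the evidence is not statistically significant.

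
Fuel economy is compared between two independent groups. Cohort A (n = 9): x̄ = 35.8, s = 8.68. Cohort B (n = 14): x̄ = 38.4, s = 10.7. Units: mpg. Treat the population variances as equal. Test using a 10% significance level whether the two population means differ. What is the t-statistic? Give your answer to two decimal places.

-0.61

Let group 1 = cohort A, group 2 = cohort B. H0: μ_1 = μ_2; H1: μ_1 ≠ μ_2 (two-sample pooled-variance t-test, two-sided).
s_p² = [(9−1)·8.68² + (14−1)·10.7²]/(9+14−2) = 99.5766
t = (35.8 − 38.4)/√[99.5766·(1/9 + 1/14)] = -0.61
df = n₁ + n₂ − 2 = 21
Two-sided p-value ≈ 0.549
Since p ≈ 0.549 > α = 0.1, fail to reject H0; the evidence is not statistically significant.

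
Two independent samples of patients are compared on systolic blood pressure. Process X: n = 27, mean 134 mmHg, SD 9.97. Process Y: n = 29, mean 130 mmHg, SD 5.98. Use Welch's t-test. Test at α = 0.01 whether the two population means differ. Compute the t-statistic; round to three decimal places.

Let group 1 = process X, group 2 = process Y. H0: μ_1 = μ_2; H1: μ_1 ≠ μ_2 (Welch's two-sample t-test, two-sided).
t = (x̄_1 − x̄_2)/√(s_1²/n_1 + s_2²/n_2) = (134 − 130)/√(9.97²/27 + 5.98²/29) = 1.804
Welch–Satterthwaite df ≈ 41.96
Two-sided p-value ≈ 0.0784
Since p ≈ 0.0784 > α = 0.01, fail to reject H0; the data do not provide sufficient evidence against H0.

1.804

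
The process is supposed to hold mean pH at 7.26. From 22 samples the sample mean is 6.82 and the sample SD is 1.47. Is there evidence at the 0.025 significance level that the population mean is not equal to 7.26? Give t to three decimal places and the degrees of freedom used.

t = -1.404, df = 21

H0: μ = 7.26; H1: μ ≠ 7.26 (one-sample t-test, two-sided).
t = (x̄ − μ₀)/(s/√n) = (6.82 − 7.26)/(1.47/√22) = -1.404
df = n − 1 = 21
Two-sided p-value ≈ 0.1750
Since p ≈ 0.1750 > α = 0.025, fail to reject H0; the evidence is not statistically significant.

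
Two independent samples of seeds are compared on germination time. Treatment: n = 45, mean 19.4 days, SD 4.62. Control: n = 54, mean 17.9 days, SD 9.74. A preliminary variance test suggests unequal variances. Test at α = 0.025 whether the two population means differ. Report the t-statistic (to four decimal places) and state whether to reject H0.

t = 1.0042; fail to reject H0

Let group 1 = treatment, group 2 = control. H0: μ_1 = μ_2; H1: μ_1 ≠ μ_2 (Welch's two-sample t-test, two-sided).
t = (x̄_1 − x̄_2)/√(s_1²/n_1 + s_2²/n_2) = (19.4 − 17.9)/√(4.62²/45 + 9.74²/54) = 1.0042
Welch–Satterthwaite df ≈ 78.58
Two-sided p-value ≈ 0.3184
Since p ≈ 0.3184 > α = 0.025, fail to reject H0; the evidence is not statistically significant.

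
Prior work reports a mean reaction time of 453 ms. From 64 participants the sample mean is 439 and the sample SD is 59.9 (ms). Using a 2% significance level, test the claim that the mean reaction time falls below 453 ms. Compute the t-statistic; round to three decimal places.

-1.870

H0: μ = 453; H1: μ < 453 (one-sample t-test, left-tailed).
t = (x̄ − μ₀)/(s/√n) = (439 − 453)/(59.9/√64) = -1.870
df = n − 1 = 63
p-value = P(T ≤ -1.870) ≈ 0.0331
Since p ≈ 0.0331 > α = 0.02, fail to reject H0; the data do not provide sufficient evidence against H0.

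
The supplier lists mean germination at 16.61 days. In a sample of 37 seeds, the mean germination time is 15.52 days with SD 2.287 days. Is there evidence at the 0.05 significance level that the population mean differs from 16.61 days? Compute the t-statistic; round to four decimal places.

-2.8991

H0: μ = 16.61; H1: μ ≠ 16.61 (one-sample t-test, two-sided).
t = (x̄ − μ₀)/(s/√n) = (15.52 − 16.61)/(2.287/√37) = -2.8991
df = n − 1 = 36
Two-sided p-value ≈ 0.006
Since p ≈ 0.006 < α = 0.05, reject H0; the data support H1.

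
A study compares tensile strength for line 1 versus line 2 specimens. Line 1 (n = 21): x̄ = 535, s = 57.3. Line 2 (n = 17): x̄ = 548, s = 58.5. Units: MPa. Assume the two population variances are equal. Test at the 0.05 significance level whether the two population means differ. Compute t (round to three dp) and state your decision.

t = -0.689; fail to reject H0

Let group 1 = line 1, group 2 = line 2. H0: μ_1 = μ_2; H1: μ_1 ≠ μ_2 (two-sample pooled-variance t-test, two-sided).
s_p² = [(21−1)·57.3² + (17−1)·58.5²]/(21+17−2) = 3345.05
t = (535 − 548)/√[3345.05·(1/21 + 1/17)] = -0.689
df = n₁ + n₂ − 2 = 36
Two-sided p-value ≈ 0.495
Since p ≈ 0.495 > α = 0.05, fail to reject H0; the data do not provide sufficient evidence against H0.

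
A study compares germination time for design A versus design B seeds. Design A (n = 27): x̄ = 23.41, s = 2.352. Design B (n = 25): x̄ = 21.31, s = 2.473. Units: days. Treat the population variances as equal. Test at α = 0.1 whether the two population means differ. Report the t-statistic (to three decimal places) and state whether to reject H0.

t = 3.138; reject H0

Let group 1 = design A, group 2 = design B. H0: μ_1 = μ_2; H1: μ_1 ≠ μ_2 (two-sample pooled-variance t-test, two-sided).
s_p² = [(27−1)·2.352² + (25−1)·2.473²]/(27+25−2) = 5.81214
t = (23.41 − 21.31)/√[5.81214·(1/27 + 1/25)] = 3.138
df = n₁ + n₂ − 2 = 50
Two-sided p-value ≈ 0.003
Since p ≈ 0.003 < α = 0.1, reject H0; the data support H1.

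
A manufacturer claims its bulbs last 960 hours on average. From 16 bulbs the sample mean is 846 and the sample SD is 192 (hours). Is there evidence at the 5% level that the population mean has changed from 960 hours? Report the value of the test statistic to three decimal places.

-2.375

H0: μ = 960; H1: μ ≠ 960 (one-sample t-test, two-sided).
t = (x̄ − μ₀)/(s/√n) = (846 − 960)/(192/√16) = -2.375
df = n − 1 = 15
Two-sided p-value ≈ 0.031
Since p ≈ 0.031 < α = 0.05, reject H0; the data support H1.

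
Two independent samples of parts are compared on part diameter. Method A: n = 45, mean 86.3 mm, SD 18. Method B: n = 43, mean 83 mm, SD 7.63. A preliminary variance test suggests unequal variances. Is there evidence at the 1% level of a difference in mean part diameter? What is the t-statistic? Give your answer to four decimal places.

1.1283

Let group 1 = method A, group 2 = method B. H0: μ_1 = μ_2; H1: μ_1 ≠ μ_2 (Welch's two-sample t-test, two-sided).
t = (x̄_1 − x̄_2)/√(s_1²/n_1 + s_2²/n_2) = (86.3 − 83)/√(18²/45 + 7.63²/43) = 1.1283
Welch–Satterthwaite df ≈ 59.88
Two-sided p-value ≈ 0.264
Since p ≈ 0.264 > α = 0.01, fail to reject H0; the evidence is not statistically significant.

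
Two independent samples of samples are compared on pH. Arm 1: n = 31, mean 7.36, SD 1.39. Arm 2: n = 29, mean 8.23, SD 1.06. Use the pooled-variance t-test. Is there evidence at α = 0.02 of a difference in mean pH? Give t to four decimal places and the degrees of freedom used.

Let group 1 = arm 1, group 2 = arm 2. H0: μ_1 = μ_2; H1: μ_1 ≠ μ_2 (two-sample pooled-variance t-test, two-sided).
s_p² = [(31−1)·1.39² + (29−1)·1.06²]/(31+29−2) = 1.54179
t = (7.36 − 8.23)/√[1.54179·(1/31 + 1/29)] = -2.7121
df = n₁ + n₂ − 2 = 58
Two-sided p-value ≈ 0.009
Since p ≈ 0.009 < α = 0.02, reject H0; the data support H1.

t = -2.7121, df = 58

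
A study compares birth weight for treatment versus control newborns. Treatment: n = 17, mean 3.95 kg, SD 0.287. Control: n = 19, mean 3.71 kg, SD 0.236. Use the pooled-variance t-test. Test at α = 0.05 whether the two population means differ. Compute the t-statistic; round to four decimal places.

2.7518

Let group 1 = treatment, group 2 = control. H0: μ_1 = μ_2; H1: μ_1 ≠ μ_2 (two-sample pooled-variance t-test, two-sided).
s_p² = [(17−1)·0.287² + (19−1)·0.236²]/(17+19−2) = 0.068248
t = (3.95 − 3.71)/√[0.068248·(1/17 + 1/19)] = 2.7518
df = n₁ + n₂ − 2 = 34
Two-sided p-value ≈ 0.009
Since p ≈ 0.009 < α = 0.05, reject H0; the data support H1.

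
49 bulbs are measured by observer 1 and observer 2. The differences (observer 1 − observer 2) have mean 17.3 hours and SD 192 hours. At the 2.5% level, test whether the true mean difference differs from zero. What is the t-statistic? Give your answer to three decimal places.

H0: μ_d = 0; H1: μ_d ≠ 0 (paired t-test on the differences, two-sided).
t = d̄/(s_d/√n) = 17.3/(192/√49) = 0.631
df = n − 1 = 48
Two-sided p-value ≈ 0.531
Since p ≈ 0.531 > α = 0.025, fail to reject H0; the evidence is not statistically significant.

0.631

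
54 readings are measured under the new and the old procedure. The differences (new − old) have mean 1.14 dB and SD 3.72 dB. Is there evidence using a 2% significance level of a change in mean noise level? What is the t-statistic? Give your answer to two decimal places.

H0: μ_d = 0; H1: μ_d ≠ 0 (paired t-test on the differences, two-sided).
t = d̄/(s_d/√n) = 1.14/(3.72/√54) = 2.25
df = n − 1 = 53
Two-sided p-value ≈ 0.028
Since p ≈ 0.028 > α = 0.02, fail to reject H0; the evidence is not statistically significant.

2.25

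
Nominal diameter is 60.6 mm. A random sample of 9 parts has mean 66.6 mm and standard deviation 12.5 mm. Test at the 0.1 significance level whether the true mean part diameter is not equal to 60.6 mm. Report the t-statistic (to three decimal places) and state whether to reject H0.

t = 1.440; fail to reject H0

H0: μ = 60.6; H1: μ ≠ 60.6 (one-sample t-test, two-sided).
t = (x̄ − μ₀)/(s/√n) = (66.6 − 60.6)/(12.5/√9) = 1.440
df = n − 1 = 8
Two-sided p-value ≈ 0.1878
Since p ≈ 0.1878 > α = 0.1, fail to reject H0; the data do not provide sufficient evidence against H0.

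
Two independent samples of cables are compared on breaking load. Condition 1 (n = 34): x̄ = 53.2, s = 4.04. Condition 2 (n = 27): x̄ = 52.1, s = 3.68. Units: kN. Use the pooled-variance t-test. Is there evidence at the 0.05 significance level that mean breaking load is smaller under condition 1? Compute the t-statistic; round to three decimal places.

Let group 1 = condition 1, group 2 = condition 2. H0: μ_1 = μ_2; H1: μ_1 < μ_2 (two-sample pooled-variance t-test, left-tailed).
s_p² = [(34−1)·4.04² + (27−1)·3.68²]/(34+27−2) = 15.0969
t = (53.2 − 52.1)/√[15.0969·(1/34 + 1/27)] = 1.098
df = n₁ + n₂ − 2 = 59
p-value = P(T ≤ 1.098) ≈ 0.862
Since p ≈ 0.862 > α = 0.05, fail to reject H0; the evidence is not statistically significant.

1.098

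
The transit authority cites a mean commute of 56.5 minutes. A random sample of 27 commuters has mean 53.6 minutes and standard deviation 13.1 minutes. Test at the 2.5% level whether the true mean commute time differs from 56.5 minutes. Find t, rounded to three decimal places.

H0: μ = 56.5; H1: μ ≠ 56.5 (one-sample t-test, two-sided).
t = (x̄ − μ₀)/(s/√n) = (53.6 − 56.5)/(13.1/√27) = -1.150
df = n − 1 = 26
Two-sided p-value ≈ 0.2605
Since p ≈ 0.2605 > α = 0.025, fail to reject H0; the data do not provide sufficient evidence against H0.

-1.150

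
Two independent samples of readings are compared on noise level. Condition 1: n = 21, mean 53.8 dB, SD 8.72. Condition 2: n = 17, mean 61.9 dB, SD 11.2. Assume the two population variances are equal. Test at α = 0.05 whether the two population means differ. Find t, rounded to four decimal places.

-2.5080

Let group 1 = condition 1, group 2 = condition 2. H0: μ_1 = μ_2; H1: μ_1 ≠ μ_2 (two-sample pooled-variance t-test, two-sided).
s_p² = [(21−1)·8.72² + (17−1)·11.2²]/(21+17−2) = 97.9947
t = (53.8 − 61.9)/√[97.9947·(1/21 + 1/17)] = -2.5080
df = n₁ + n₂ − 2 = 36
Two-sided p-value ≈ 0.017
Since p ≈ 0.017 < α = 0.05, reject H0; the data support H1.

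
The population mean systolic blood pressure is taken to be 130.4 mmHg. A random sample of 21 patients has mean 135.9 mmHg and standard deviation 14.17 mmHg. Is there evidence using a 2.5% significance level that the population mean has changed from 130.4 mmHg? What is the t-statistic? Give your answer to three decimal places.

1.779

H0: μ = 130.4; H1: μ ≠ 130.4 (one-sample t-test, two-sided).
t = (x̄ − μ₀)/(s/√n) = (135.9 − 130.4)/(14.17/√21) = 1.779
df = n − 1 = 20
Two-sided p-value ≈ 0.0905
Since p ≈ 0.0905 > α = 0.025, fail to reject H0; the data do not provide sufficient evidence against H0.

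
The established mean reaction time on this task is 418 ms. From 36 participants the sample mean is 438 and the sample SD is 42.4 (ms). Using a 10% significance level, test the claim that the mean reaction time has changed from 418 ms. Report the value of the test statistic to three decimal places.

2.830

H0: μ = 418; H1: μ ≠ 418 (one-sample t-test, two-sided).
t = (x̄ − μ₀)/(s/√n) = (438 − 418)/(42.4/√36) = 2.830
df = n − 1 = 35
Two-sided p-value ≈ 0.0077
Since p ≈ 0.0077 < α = 0.1, reject H0; the data support H1.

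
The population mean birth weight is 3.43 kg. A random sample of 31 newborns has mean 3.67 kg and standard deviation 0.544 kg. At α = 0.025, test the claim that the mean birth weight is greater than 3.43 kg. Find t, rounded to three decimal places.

H0: μ = 3.43; H1: μ > 3.43 (one-sample t-test, right-tailed).
t = (x̄ − μ₀)/(s/√n) = (3.67 − 3.43)/(0.544/√31) = 2.456
df = n − 1 = 30
p-value = P(T ≥ 2.456) ≈ 0.010
Since p ≈ 0.010 < α = 0.025, reject H0; the evidence is statistically significant.

2.456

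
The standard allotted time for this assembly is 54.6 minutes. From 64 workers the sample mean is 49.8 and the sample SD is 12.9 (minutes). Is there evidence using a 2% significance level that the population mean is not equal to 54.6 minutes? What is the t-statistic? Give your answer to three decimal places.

-2.977

H0: μ = 54.6; H1: μ ≠ 54.6 (one-sample t-test, two-sided).
t = (x̄ − μ₀)/(s/√n) = (49.8 − 54.6)/(12.9/√64) = -2.977
df = n − 1 = 63
Two-sided p-value ≈ 0.0041
Since p ≈ 0.0041 < α = 0.02, reject H0; the evidence is statistically significant.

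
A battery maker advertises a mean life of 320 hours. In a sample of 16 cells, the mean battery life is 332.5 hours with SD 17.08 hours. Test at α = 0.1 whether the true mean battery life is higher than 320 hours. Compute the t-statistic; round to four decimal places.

2.9274

H0: μ = 320; H1: μ > 320 (one-sample t-test, right-tailed).
t = (x̄ − μ₀)/(s/√n) = (332.5 − 320)/(17.08/√16) = 2.9274
df = n − 1 = 15
p-value = P(T ≥ 2.9274) ≈ 0.0052
Since p ≈ 0.0052 < α = 0.1, reject H0; the data support H1.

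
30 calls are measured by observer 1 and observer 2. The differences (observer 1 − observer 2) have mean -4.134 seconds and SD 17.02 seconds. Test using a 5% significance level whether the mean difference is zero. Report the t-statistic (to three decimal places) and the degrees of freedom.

t = -1.330, df = 29

H0: μ_d = 0; H1: μ_d ≠ 0 (paired t-test on the differences, two-sided).
t = d̄/(s_d/√n) = -4.134/(17.02/√30) = -1.330
df = n − 1 = 29
Two-sided p-value ≈ 0.1938
Since p ≈ 0.1938 > α = 0.05, fail to reject H0; the evidence is not statistically significant.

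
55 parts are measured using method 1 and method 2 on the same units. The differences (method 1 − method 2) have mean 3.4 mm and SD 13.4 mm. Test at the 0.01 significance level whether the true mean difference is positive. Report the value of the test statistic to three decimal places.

1.882

H0: μ_d = 0; H1: μ_d > 0 (paired t-test on the differences, right-tailed).
t = d̄/(s_d/√n) = 3.4/(13.4/√55) = 1.882
df = n − 1 = 54
p-value = P(T ≥ 1.882) ≈ 0.0326
Since p ≈ 0.0326 > α = 0.01, fail to reject H0; the data do not provide sufficient evidence against H0.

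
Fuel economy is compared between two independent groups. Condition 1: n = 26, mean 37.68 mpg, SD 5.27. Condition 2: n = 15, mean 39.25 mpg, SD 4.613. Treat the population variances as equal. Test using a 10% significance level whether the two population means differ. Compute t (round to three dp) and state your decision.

t = -0.960; fail to reject H0

Let group 1 = condition 1, group 2 = condition 2. H0: μ_1 = μ_2; H1: μ_1 ≠ μ_2 (two-sample pooled-variance t-test, two-sided).
s_p² = [(26−1)·5.27² + (15−1)·4.613²]/(26+15−2) = 25.442
t = (37.68 − 39.25)/√[25.442·(1/26 + 1/15)] = -0.960
df = n₁ + n₂ − 2 = 39
Two-sided p-value ≈ 0.3430
Since p ≈ 0.3430 > α = 0.1, fail to reject H0; the data do not provide sufficient evidence against H0.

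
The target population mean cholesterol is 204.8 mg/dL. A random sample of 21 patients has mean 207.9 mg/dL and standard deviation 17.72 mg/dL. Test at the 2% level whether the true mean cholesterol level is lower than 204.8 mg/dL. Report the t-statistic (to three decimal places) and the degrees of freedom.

t = 0.802, df = 20

H0: μ = 204.8; H1: μ < 204.8 (one-sample t-test, left-tailed).
t = (x̄ − μ₀)/(s/√n) = (207.9 − 204.8)/(17.72/√21) = 0.802
df = n − 1 = 20
p-value = P(T ≤ 0.802) ≈ 0.784
Since p ≈ 0.784 > α = 0.02, fail to reject H0; the data do not provide sufficient evidence against H0.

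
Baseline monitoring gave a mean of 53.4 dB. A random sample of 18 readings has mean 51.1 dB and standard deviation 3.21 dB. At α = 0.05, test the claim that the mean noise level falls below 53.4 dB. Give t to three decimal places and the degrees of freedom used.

t = -3.040, df = 17

H0: μ = 53.4; H1: μ < 53.4 (one-sample t-test, left-tailed).
t = (x̄ − μ₀)/(s/√n) = (51.1 − 53.4)/(3.21/√18) = -3.040
df = n − 1 = 17
p-value = P(T ≤ -3.040) ≈ 0.004
Since p ≈ 0.004 < α = 0.05, reject H0; the evidence is statistically significant.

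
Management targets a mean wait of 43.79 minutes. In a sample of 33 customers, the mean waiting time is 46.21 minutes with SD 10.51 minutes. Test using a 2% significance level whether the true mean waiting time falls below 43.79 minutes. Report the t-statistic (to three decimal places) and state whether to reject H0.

H0: μ = 43.79; H1: μ < 43.79 (one-sample t-test, left-tailed).
t = (x̄ − μ₀)/(s/√n) = (46.21 − 43.79)/(10.51/√33) = 1.323
df = n − 1 = 32
p-value = P(T ≤ 1.323) ≈ 0.902
Since p ≈ 0.902 > α = 0.02, fail to reject H0; the data do not provide sufficient evidence against H0.

t = 1.323; fail to reject H0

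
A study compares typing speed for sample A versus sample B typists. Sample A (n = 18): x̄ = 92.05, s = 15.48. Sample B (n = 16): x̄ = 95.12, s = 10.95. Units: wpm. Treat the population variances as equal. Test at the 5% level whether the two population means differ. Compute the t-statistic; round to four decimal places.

Let group 1 = sample A, group 2 = sample B. H0: μ_1 = μ_2; H1: μ_1 ≠ μ_2 (two-sample pooled-variance t-test, two-sided).
s_p² = [(18−1)·15.48² + (16−1)·10.95²]/(18+16−2) = 183.508
t = (92.05 − 95.12)/√[183.508·(1/18 + 1/16)] = -0.6596
df = n₁ + n₂ − 2 = 32
Two-sided p-value ≈ 0.514
Since p ≈ 0.514 > α = 0.05, fail to reject H0; the evidence is not statistically significant.

-0.6596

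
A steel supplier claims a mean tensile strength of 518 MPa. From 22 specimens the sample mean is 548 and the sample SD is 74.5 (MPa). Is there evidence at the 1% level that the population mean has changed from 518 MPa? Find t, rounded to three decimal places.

1.889

H0: μ = 518; H1: μ ≠ 518 (one-sample t-test, two-sided).
t = (x̄ − μ₀)/(s/√n) = (548 − 518)/(74.5/√22) = 1.889
df = n − 1 = 21
Two-sided p-value ≈ 0.073
Since p ≈ 0.073 > α = 0.01, fail to reject H0; the evidence is not statistically significant.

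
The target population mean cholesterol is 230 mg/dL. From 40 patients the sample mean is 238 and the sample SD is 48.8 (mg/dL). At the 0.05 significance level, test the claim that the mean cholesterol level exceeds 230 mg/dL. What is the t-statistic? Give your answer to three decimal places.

1.037

H0: μ = 230; H1: μ > 230 (one-sample t-test, right-tailed).
t = (x̄ − μ₀)/(s/√n) = (238 − 230)/(48.8/√40) = 1.037
df = n − 1 = 39
p-value = P(T ≥ 1.037) ≈ 0.1531
Since p ≈ 0.1531 > α = 0.05, fail to reject H0; the data do not provide sufficient evidence against H0.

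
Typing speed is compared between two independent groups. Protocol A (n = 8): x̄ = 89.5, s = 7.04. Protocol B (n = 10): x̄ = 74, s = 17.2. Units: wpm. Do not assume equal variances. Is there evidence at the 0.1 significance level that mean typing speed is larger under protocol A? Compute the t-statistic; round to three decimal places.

Let group 1 = protocol A, group 2 = protocol B. H0: μ_1 = μ_2; H1: μ_1 > μ_2 (Welch's two-sample t-test, right-tailed).
t = (x̄_1 − x̄_2)/√(s_1²/n_1 + s_2²/n_2) = (89.5 − 74)/√(7.04²/8 + 17.2²/10) = 2.591
Welch–Satterthwaite df ≈ 12.46
p-value = P(T ≥ 2.591) ≈ 0.012
Since p ≈ 0.012 < α = 0.1, reject H0; the evidence is statistically significant.

2.591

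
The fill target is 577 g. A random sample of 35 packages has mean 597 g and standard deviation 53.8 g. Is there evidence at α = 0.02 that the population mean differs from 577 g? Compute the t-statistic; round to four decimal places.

H0: μ = 577; H1: μ ≠ 577 (one-sample t-test, two-sided).
t = (x̄ − μ₀)/(s/√n) = (597 − 577)/(53.8/√35) = 2.1993
df = n − 1 = 34
Two-sided p-value ≈ 0.0348
Since p ≈ 0.0348 > α = 0.02, fail to reject H0; the evidence is not statistically significant.

2.1993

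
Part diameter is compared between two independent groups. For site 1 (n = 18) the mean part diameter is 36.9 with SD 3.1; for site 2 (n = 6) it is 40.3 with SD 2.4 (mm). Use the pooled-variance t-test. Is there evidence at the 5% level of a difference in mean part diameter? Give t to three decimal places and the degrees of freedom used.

t = -2.440, df = 22

Let group 1 = site 1, group 2 = site 2. H0: μ_1 = μ_2; H1: μ_1 ≠ μ_2 (two-sample pooled-variance t-test, two-sided).
s_p² = [(18−1)·3.1² + (6−1)·2.4²]/(18+6−2) = 8.735
t = (36.9 − 40.3)/√[8.735·(1/18 + 1/6)] = -2.440
df = n₁ + n₂ − 2 = 22
Two-sided p-value ≈ 0.023
Since p ≈ 0.023 < α = 0.05, reject H0; the data support H1.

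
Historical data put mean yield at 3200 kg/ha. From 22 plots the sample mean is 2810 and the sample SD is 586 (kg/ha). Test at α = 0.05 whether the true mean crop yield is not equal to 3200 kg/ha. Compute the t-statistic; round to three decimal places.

-3.122

H0: μ = 3200; H1: μ ≠ 3200 (one-sample t-test, two-sided).
t = (x̄ − μ₀)/(s/√n) = (2810 − 3200)/(586/√22) = -3.122
df = n − 1 = 21
Two-sided p-value ≈ 0.005
Since p ≈ 0.005 < α = 0.05, reject H0; the data support H1.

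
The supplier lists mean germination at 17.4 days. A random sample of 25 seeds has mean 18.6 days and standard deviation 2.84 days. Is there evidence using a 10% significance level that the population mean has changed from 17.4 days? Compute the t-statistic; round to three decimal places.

2.113

H0: μ = 17.4; H1: μ ≠ 17.4 (one-sample t-test, two-sided).
t = (x̄ − μ₀)/(s/√n) = (18.6 − 17.4)/(2.84/√25) = 2.113
df = n − 1 = 24
Two-sided p-value ≈ 0.045
Since p ≈ 0.045 < α = 0.1, reject H0; the data support H1.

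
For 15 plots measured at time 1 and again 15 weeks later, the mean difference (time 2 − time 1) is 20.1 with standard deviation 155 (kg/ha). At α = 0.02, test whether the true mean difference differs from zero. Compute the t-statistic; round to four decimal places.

H0: μ_d = 0; H1: μ_d ≠ 0 (paired t-test on the differences, two-sided).
t = d̄/(s_d/√n) = 20.1/(155/√15) = 0.5022
df = n − 1 = 14
Two-sided p-value ≈ 0.623
Since p ≈ 0.623 > α = 0.02, fail to reject H0; the evidence is not statistically significant.

0.5022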